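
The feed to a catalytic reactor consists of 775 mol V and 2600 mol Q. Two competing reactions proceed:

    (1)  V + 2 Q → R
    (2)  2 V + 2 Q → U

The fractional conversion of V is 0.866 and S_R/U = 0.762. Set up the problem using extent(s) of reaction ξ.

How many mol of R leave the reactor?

185 mol

Conversion of V: V consumed = 0.866 × 775 = 671.1 mol = 1ξ₁ + 2ξ₂.
Selectivity: 1ξ₁ / (1ξ₂) = 0.762 → ξ₁ = 0.762 ξ₂.
Substitute: (1·0.762 + 2) ξ₂ = 671.1 → ξ₂ = 243 mol, ξ₁ = 185.2 mol.
Outlet amounts (n = n₀ + Σ ν·ξ):
  V: 775 − 1(185.2) − 2(243) = 103.9
  Q: 2600 − 2(185.2) − 2(243) = 1744
  R: 0 + 1(185.2) = 185.2
  U: 0 + 1(243) = 243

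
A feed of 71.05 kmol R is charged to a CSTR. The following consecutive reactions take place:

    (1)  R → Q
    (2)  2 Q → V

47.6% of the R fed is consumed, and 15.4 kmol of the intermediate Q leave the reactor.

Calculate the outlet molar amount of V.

9.21 kmol

Conversion of R: R consumed = 1ξ₁ = 0.476 × 71.05 → ξ₁ = 33.82 kmol.
Q balance: n_Q = 0 + 1ξ₁ − 2ξ₂ = 15.4 → ξ₂ = (1·33.82 − 15.4)/2 = 9.21 kmol.
Outlet amounts (n = n₀ + Σ ν·ξ):
  R: 71.05 − 1(33.82) = 37.23
  Q: 0 + 1(33.82) − 2(9.21) = 15.4
  V: 0 + 1(9.21) = 9.21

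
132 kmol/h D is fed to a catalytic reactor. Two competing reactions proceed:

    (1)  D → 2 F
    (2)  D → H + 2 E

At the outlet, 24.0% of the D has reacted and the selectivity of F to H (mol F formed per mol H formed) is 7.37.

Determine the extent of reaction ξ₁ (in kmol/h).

Conversion of D: D consumed = 0.24 × 132 = 31.68 kmol/h = 1ξ₁ + 1ξ₂.
Selectivity: 2ξ₁ / (1ξ₂) = 7.37 → ξ₁ = 3.685 ξ₂.
Substitute: (1·3.685 + 1) ξ₂ = 31.68 → ξ₂ = 6.762 kmol/h, ξ₁ = 24.92 kmol/h.
Outlet amounts (n = n₀ + Σ ν·ξ):
  D: 132 − 1(24.92) − 1(6.762) = 100.3
  F: 0 + 2(24.92) = 49.84
  H: 0 + 1(6.762) = 6.762
  E: 0 + 2(6.762) = 13.52

ξ₁ = 24.9 kmol/h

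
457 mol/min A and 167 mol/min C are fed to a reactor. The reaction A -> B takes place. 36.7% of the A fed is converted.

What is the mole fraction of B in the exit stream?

0.269

A reacted = 0.367 × 457 = 167.7 mol/min; ν_A = −1, so ξ = 167.7/1 = 167.7 mol/min.
Outlet amounts (n = n₀ + ν ξ):
  A: 457 − 1(167.7) = 289.3
  B: 0 + 1(167.7) = 167.7
  C: 167 (inert)
Total out = 624 mol/min; y_B = 167.7 / 624 = 0.2688.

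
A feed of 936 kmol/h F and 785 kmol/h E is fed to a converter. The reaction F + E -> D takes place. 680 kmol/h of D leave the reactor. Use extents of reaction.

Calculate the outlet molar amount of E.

For D: n = n₀ + 1ξ → 680 = 0 + 1ξ, giving ξ = 680 kmol/h.
Outlet amounts (n = n₀ + ν ξ):
  F: 936 − 1(680) = 256
  E: 785 − 1(680) = 105
  D: 0 + 1(680) = 680

105 kmol/h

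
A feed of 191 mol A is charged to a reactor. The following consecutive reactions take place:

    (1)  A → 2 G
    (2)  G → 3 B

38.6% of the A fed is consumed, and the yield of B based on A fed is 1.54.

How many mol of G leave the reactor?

Conversion of A: A consumed = 1ξ₁ = 0.386 × 191 → ξ₁ = 73.73 mol.
Yield of B: 3ξ₂ / 191 = 1.54 → ξ₂ = 98.05 mol.
Outlet amounts (n = n₀ + Σ ν·ξ):
  A: 191 − 1(73.73) = 117.3
  G: 0 + 2(73.73) − 1(98.05) = 49.41
  B: 0 + 3(98.05) = 294.1

49.4 mol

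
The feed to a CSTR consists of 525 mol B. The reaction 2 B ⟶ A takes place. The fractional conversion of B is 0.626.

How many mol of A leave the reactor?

164 mol

B reacted = 0.626 × 525 = 328.6 mol; ν_B = −2, so ξ = 328.6/2 = 164.3 mol.
Outlet amounts (n = n₀ + ν ξ):
  B: 525 − 2(164.3) = 196.4
  A: 0 + 1(164.3) = 164.3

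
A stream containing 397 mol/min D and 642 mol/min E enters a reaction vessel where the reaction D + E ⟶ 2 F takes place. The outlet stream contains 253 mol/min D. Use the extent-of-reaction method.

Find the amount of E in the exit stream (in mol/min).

498 mol/min

For D: n = n₀ − 1ξ → 253 = 397 − 1ξ, giving ξ = 144 mol/min.
Outlet amounts (n = n₀ + ν ξ):
  D: 397 − 1(144) = 253
  E: 642 − 1(144) = 498
  F: 0 + 2(144) = 288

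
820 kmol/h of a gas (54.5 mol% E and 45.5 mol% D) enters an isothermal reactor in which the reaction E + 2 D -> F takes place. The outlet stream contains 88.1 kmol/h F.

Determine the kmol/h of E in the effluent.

For F: n = n₀ + 1ξ → 88.1 = 0 + 1ξ, giving ξ = 88.1 kmol/h.
Outlet amounts (n = n₀ + ν ξ):
  E: 446.9 − 1(88.1) = 358.8
  D: 373.1 − 2(88.1) = 196.9
  F: 0 + 1(88.1) = 88.1

359 kmol/h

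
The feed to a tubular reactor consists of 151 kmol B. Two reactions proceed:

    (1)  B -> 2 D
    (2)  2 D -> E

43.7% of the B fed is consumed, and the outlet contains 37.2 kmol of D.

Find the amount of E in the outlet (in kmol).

Conversion of B: B consumed = 1ξ₁ = 0.437 × 151 → ξ₁ = 65.99 kmol.
D balance: n_D = 0 + 2ξ₁ − 2ξ₂ = 37.2 → ξ₂ = (2·65.99 − 37.2)/2 = 47.39 kmol.
Outlet amounts (n = n₀ + Σ ν·ξ):
  B: 151 − 1(65.99) = 85.01
  D: 0 + 2(65.99) − 2(47.39) = 37.2
  E: 0 + 1(47.39) = 47.39

47.4 kmol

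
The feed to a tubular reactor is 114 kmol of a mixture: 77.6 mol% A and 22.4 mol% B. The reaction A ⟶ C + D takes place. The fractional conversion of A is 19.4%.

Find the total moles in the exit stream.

131 kmol

A reacted = 0.194 × 88.46 = 17.16 kmol; ν_A = −1, so ξ = 17.16/1 = 17.16 kmol.
Outlet amounts (n = n₀ + ν ξ):
  A: 88.46 − 1(17.16) = 71.3
  C: 0 + 1(17.16) = 17.16
  D: 0 + 1(17.16) = 17.16
  B: 25.54 (inert)
Total out = 71.3 + 17.16 + 17.16 + 25.54 = 131.2 kmol.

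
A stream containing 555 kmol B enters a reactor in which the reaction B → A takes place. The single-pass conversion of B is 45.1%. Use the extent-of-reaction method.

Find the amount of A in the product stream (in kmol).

B reacted = 0.451 × 555 = 250.3 kmol; ν_B = −1, so ξ = 250.3/1 = 250.3 kmol.
Outlet amounts (n = n₀ + ν ξ):
  B: 555 − 1(250.3) = 304.7
  A: 0 + 1(250.3) = 250.3

250 kmol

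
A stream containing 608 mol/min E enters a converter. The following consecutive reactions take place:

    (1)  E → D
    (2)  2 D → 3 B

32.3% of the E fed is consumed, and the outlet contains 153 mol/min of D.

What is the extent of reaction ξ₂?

ξ₂ = 21.7 mol/min

Conversion of E: E consumed = 1ξ₁ = 0.323 × 608 → ξ₁ = 196.4 mol/min.
D balance: n_D = 0 + 1ξ₁ − 2ξ₂ = 153 → ξ₂ = (1·196.4 − 153)/2 = 21.69 mol/min.
Outlet amounts (n = n₀ + Σ ν·ξ):
  E: 608 − 1(196.4) = 411.6
  D: 0 + 1(196.4) − 2(21.69) = 153
  B: 0 + 3(21.69) = 65.08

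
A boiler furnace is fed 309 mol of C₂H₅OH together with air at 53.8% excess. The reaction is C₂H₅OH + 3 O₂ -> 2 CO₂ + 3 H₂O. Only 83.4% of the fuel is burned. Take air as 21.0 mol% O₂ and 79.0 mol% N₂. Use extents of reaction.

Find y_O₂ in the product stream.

0.0887

Stoichiometric O₂ = 3 × 309 = 927 mol; O₂ fed = 927 × 1.538 = 1426 mol.
N₂ fed = 1426 × 79/21 = 5363 mol.
Fuel reacted = 0.834 × 309 → ξ = 257.7 mol.
Outlet (n = n₀ + ν ξ):
  C₂H₅OH: 309 − 1(257.7) = 51.29
  O₂: 1426 − 3(257.7) = 652.6
  N₂: 5363 (inert)
  CO₂: 0 + 2(257.7) = 515.4
  H₂O: 0 + 3(257.7) = 773.1
Total out = 7356 mol; y_O₂ = 652.6 / 7356 = 0.08872.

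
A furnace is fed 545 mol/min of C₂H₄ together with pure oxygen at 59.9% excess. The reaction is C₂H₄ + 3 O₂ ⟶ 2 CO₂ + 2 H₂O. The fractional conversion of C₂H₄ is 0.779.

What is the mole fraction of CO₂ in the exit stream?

Stoichiometric O₂ = 3 × 545 = 1635 mol/min; O₂ fed = 1635 × 1.599 = 2614 mol/min.
Fuel reacted = 0.779 × 545 → ξ = 424.6 mol/min.
Outlet (n = n₀ + ν ξ):
  C₂H₄: 545 − 1(424.6) = 120.4
  O₂: 2614 − 3(424.6) = 1341
  CO₂: 0 + 2(424.6) = 849.1
  H₂O: 0 + 2(424.6) = 849.1
Total out = 3159 mol/min; y_CO₂ = 849.1 / 3159 = 0.2688.

0.269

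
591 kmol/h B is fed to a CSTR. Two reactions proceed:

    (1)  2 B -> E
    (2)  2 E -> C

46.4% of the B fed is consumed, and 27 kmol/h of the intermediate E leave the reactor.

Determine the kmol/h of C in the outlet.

Conversion of B: B consumed = 2ξ₁ = 0.464 × 591 → ξ₁ = 137.1 kmol/h.
E balance: n_E = 0 + 1ξ₁ − 2ξ₂ = 27 → ξ₂ = (1·137.1 − 27)/2 = 55.06 kmol/h.
Outlet amounts (n = n₀ + Σ ν·ξ):
  B: 591 − 2(137.1) = 316.8
  E: 0 + 1(137.1) − 2(55.06) = 27
  C: 0 + 1(55.06) = 55.06

55.1 kmol/h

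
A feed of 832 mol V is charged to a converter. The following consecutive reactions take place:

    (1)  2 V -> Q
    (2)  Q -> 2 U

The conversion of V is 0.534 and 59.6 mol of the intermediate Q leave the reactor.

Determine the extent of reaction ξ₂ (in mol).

Conversion of V: V consumed = 2ξ₁ = 0.534 × 832 → ξ₁ = 222.1 mol.
Q balance: n_Q = 0 + 1ξ₁ − 1ξ₂ = 59.6 → ξ₂ = (1·222.1 − 59.6)/1 = 162.5 mol.
Outlet amounts (n = n₀ + Σ ν·ξ):
  V: 832 − 2(222.1) = 387.7
  Q: 0 + 1(222.1) − 1(162.5) = 59.6
  U: 0 + 2(162.5) = 325.1

ξ₂ = 163 mol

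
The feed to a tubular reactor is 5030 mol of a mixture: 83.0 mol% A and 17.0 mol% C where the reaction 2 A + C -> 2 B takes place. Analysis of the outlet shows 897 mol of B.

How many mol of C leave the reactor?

407 mol

For B: n = n₀ + 2ξ → 897 = 0 + 2ξ, giving ξ = 448.5 mol.
Outlet amounts (n = n₀ + ν ξ):
  A: 4175 − 2(448.5) = 3278
  C: 855.1 − 1(448.5) = 406.6
  B: 0 + 2(448.5) = 897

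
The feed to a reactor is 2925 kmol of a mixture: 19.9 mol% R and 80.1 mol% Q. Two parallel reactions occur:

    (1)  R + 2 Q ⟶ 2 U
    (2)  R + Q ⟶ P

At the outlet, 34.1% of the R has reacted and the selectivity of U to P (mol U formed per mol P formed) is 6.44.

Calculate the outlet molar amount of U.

303 kmol

Conversion of R: R consumed = 0.341 × 582.1 = 198.5 kmol = 1ξ₁ + 1ξ₂.
Selectivity: 2ξ₁ / (1ξ₂) = 6.44 → ξ₁ = 3.22 ξ₂.
Substitute: (1·3.22 + 1) ξ₂ = 198.5 → ξ₂ = 47.03 kmol, ξ₁ = 151.5 kmol.
Outlet amounts (n = n₀ + Σ ν·ξ):
  R: 582.1 − 1(151.5) − 1(47.03) = 383.6
  Q: 2343 − 2(151.5) − 1(47.03) = 1993
  U: 0 + 2(151.5) = 302.9
  P: 0 + 1(47.03) = 47.03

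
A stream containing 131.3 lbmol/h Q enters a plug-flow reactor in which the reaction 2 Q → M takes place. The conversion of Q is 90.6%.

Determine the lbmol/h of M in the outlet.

Q reacted = 0.906 × 131.3 = 119 lbmol/h; ν_Q = −2, so ξ = 119/2 = 59.48 lbmol/h.
Outlet amounts (n = n₀ + ν ξ):
  Q: 131.3 − 2(59.48) = 12.34
  M: 0 + 1(59.48) = 59.48

59.5 lbmol/h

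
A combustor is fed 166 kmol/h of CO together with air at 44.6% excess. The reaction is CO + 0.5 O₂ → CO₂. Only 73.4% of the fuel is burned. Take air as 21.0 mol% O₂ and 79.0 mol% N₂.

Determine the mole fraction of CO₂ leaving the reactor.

Stoichiometric O₂ = 0.5 × 166 = 83 kmol/h; O₂ fed = 83 × 1.446 = 120 kmol/h.
N₂ fed = 120 × 79/21 = 451.5 kmol/h.
Fuel reacted = 0.734 × 166 → ξ = 121.8 kmol/h.
Outlet (n = n₀ + ν ξ):
  CO: 166 − 1(121.8) = 44.16
  O₂: 120 − 0.5(121.8) = 59.1
  N₂: 451.5 (inert)
  CO₂: 0 + 1(121.8) = 121.8
Total out = 676.6 kmol/h; y_CO₂ = 121.8 / 676.6 = 0.1801.

0.18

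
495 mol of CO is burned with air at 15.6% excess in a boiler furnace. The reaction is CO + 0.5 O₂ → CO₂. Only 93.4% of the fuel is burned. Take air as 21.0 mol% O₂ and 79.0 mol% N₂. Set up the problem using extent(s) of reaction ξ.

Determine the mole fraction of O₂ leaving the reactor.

Stoichiometric O₂ = 0.5 × 495 = 247.5 mol; O₂ fed = 247.5 × 1.156 = 286.1 mol.
N₂ fed = 286.1 × 79/21 = 1076 mol.
Fuel reacted = 0.934 × 495 → ξ = 462.3 mol.
Outlet (n = n₀ + ν ξ):
  CO: 495 − 1(462.3) = 32.67
  O₂: 286.1 − 0.5(462.3) = 54.94
  N₂: 1076 (inert)
  CO₂: 0 + 1(462.3) = 462.3
Total out = 1626 mol; y_O₂ = 54.94 / 1626 = 0.03379.

0.0338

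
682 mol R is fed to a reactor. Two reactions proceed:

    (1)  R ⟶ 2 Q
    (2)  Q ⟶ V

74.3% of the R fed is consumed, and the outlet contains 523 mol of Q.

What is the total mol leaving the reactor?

Conversion of R: R consumed = 1ξ₁ = 0.743 × 682 → ξ₁ = 506.7 mol.
Q balance: n_Q = 0 + 2ξ₁ − 1ξ₂ = 523 → ξ₂ = (2·506.7 − 523)/1 = 490.5 mol.
Outlet amounts (n = n₀ + Σ ν·ξ):
  R: 682 − 1(506.7) = 175.3
  Q: 0 + 2(506.7) − 1(490.5) = 523
  V: 0 + 1(490.5) = 490.5
Total out = 175.3 + 523 + 490.5 = 1189 mol.

1190 mol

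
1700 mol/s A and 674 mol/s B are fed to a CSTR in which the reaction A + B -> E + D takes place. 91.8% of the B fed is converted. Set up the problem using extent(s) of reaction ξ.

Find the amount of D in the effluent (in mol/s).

B reacted = 0.918 × 674 = 618.7 mol/s; ν_B = −1, so ξ = 618.7/1 = 618.7 mol/s.
Outlet amounts (n = n₀ + ν ξ):
  A: 1700 − 1(618.7) = 1081
  B: 674 − 1(618.7) = 55.27
  E: 0 + 1(618.7) = 618.7
  D: 0 + 1(618.7) = 618.7

619 mol/s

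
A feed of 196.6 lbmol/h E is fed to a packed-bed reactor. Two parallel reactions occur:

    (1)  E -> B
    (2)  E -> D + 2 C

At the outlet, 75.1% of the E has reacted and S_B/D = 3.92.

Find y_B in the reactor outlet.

Conversion of E: E consumed = 0.751 × 196.6 = 147.6 lbmol/h = 1ξ₁ + 1ξ₂.
Selectivity: 1ξ₁ / (1ξ₂) = 3.92 → ξ₁ = 3.92 ξ₂.
Substitute: (1·3.92 + 1) ξ₂ = 147.6 → ξ₂ = 30.01 lbmol/h, ξ₁ = 117.6 lbmol/h.
Outlet amounts (n = n₀ + Σ ν·ξ):
  E: 196.6 − 1(117.6) − 1(30.01) = 48.95
  B: 0 + 1(117.6) = 117.6
  D: 0 + 1(30.01) = 30.01
  C: 0 + 2(30.01) = 60.02
Total out = 256.6 lbmol/h; y_B = 117.6 / 256.6 = 0.4584.

0.458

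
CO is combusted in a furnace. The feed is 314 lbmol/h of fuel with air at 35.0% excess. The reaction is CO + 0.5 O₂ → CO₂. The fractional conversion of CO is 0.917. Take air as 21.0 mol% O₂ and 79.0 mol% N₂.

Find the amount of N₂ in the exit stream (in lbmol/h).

Stoichiometric O₂ = 0.5 × 314 = 157 lbmol/h; O₂ fed = 157 × 1.350 = 212 lbmol/h.
N₂ fed = 212 × 79/21 = 797.3 lbmol/h.
Fuel reacted = 0.917 × 314 → ξ = 287.9 lbmol/h.
Outlet (n = n₀ + ν ξ):
  CO: 314 − 1(287.9) = 26.06
  O₂: 212 − 0.5(287.9) = 67.98
  N₂: 797.3 (inert)
  CO₂: 0 + 1(287.9) = 287.9

797 lbmol/h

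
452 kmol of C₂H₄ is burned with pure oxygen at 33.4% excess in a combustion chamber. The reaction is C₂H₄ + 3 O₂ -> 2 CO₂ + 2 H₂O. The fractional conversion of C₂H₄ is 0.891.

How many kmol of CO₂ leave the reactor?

805 kmol

Stoichiometric O₂ = 3 × 452 = 1356 kmol; O₂ fed = 1356 × 1.334 = 1809 kmol.
Fuel reacted = 0.891 × 452 → ξ = 402.7 kmol.
Outlet (n = n₀ + ν ξ):
  C₂H₄: 452 − 1(402.7) = 49.27
  O₂: 1809 − 3(402.7) = 600.7
  CO₂: 0 + 2(402.7) = 805.5
  H₂O: 0 + 2(402.7) = 805.5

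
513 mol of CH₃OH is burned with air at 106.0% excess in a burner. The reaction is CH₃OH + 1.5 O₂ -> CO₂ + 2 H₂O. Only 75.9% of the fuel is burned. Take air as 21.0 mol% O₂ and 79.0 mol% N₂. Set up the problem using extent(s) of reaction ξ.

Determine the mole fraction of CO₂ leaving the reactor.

Stoichiometric O₂ = 1.5 × 513 = 769.5 mol; O₂ fed = 769.5 × 2.060 = 1585 mol.
N₂ fed = 1585 × 79/21 = 5963 mol.
Fuel reacted = 0.759 × 513 → ξ = 389.4 mol.
Outlet (n = n₀ + ν ξ):
  CH₃OH: 513 − 1(389.4) = 123.6
  O₂: 1585 − 1.5(389.4) = 1001
  N₂: 5963 (inert)
  CO₂: 0 + 1(389.4) = 389.4
  H₂O: 0 + 2(389.4) = 778.7
Total out = 8256 mol; y_CO₂ = 389.4 / 8256 = 0.04716.

0.0472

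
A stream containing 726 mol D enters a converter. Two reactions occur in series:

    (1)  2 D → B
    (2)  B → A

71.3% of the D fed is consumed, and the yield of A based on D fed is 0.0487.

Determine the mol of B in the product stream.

Conversion of D: D consumed = 2ξ₁ = 0.713 × 726 → ξ₁ = 258.8 mol.
Yield of A: 1ξ₂ / 726 = 0.0487 → ξ₂ = 35.36 mol.
Outlet amounts (n = n₀ + Σ ν·ξ):
  D: 726 − 2(258.8) = 208.4
  B: 0 + 1(258.8) − 1(35.36) = 223.5
  A: 0 + 1(35.36) = 35.36

223 mol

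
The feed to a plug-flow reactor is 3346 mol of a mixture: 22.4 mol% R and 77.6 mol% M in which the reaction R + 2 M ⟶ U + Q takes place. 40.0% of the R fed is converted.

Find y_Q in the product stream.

0.0984

R reacted = 0.4 × 749.5 = 299.8 mol; ν_R = −1, so ξ = 299.8/1 = 299.8 mol.
Outlet amounts (n = n₀ + ν ξ):
  R: 749.5 − 1(299.8) = 449.7
  M: 2596 − 2(299.8) = 1997
  U: 0 + 1(299.8) = 299.8
  Q: 0 + 1(299.8) = 299.8
Total out = 3046 mol; y_Q = 299.8 / 3046 = 0.09842.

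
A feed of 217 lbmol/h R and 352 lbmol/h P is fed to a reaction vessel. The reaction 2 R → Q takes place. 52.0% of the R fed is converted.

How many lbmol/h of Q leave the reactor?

R reacted = 0.52 × 217 = 112.8 lbmol/h; ν_R = −2, so ξ = 112.8/2 = 56.42 lbmol/h.
Outlet amounts (n = n₀ + ν ξ):
  R: 217 − 2(56.42) = 104.2
  Q: 0 + 1(56.42) = 56.42
  P: 352 (inert)

56.4 lbmol/h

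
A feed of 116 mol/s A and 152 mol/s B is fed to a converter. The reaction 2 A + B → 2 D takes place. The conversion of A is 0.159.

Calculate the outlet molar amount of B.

143 mol/s

A reacted = 0.159 × 116 = 18.44 mol/s; ν_A = −2, so ξ = 18.44/2 = 9.222 mol/s.
Outlet amounts (n = n₀ + ν ξ):
  A: 116 − 2(9.222) = 97.56
  B: 152 − 1(9.222) = 142.8
  D: 0 + 2(9.222) = 18.44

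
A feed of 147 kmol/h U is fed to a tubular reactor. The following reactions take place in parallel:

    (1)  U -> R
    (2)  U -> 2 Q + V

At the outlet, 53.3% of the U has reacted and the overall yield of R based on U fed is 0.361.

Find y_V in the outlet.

Yield of R: 1ξ₁ / 147 = 0.361 → ξ₁ = 53.07 kmol/h.
Conversion of U: 1ξ₁ + 1ξ₂ = 0.533 × 147 = 78.35 → ξ₂ = 25.28 kmol/h.
Outlet amounts (n = n₀ + Σ ν·ξ):
  U: 147 − 1(53.07) − 1(25.28) = 68.65
  R: 0 + 1(53.07) = 53.07
  Q: 0 + 2(25.28) = 50.57
  V: 0 + 1(25.28) = 25.28
Total out = 197.6 kmol/h; y_V = 25.28 / 197.6 = 0.128.

0.128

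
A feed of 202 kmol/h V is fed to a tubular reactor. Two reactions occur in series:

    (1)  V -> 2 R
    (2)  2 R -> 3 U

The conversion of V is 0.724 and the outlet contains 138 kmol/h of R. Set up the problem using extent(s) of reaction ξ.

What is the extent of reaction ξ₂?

Conversion of V: V consumed = 1ξ₁ = 0.724 × 202 → ξ₁ = 146.2 kmol/h.
R balance: n_R = 0 + 2ξ₁ − 2ξ₂ = 138 → ξ₂ = (2·146.2 − 138)/2 = 77.25 kmol/h.
Outlet amounts (n = n₀ + Σ ν·ξ):
  V: 202 − 1(146.2) = 55.75
  R: 0 + 2(146.2) − 2(77.25) = 138
  U: 0 + 3(77.25) = 231.7

ξ₂ = 77.2 kmol/h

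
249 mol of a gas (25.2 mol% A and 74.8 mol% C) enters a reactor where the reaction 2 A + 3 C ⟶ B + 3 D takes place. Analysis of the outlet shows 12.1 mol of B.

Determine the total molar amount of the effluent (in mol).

237 mol

For B: n = n₀ + 1ξ → 12.1 = 0 + 1ξ, giving ξ = 12.1 mol.
Outlet amounts (n = n₀ + ν ξ):
  A: 62.75 − 2(12.1) = 38.55
  C: 186.3 − 3(12.1) = 150
  B: 0 + 1(12.1) = 12.1
  D: 0 + 3(12.1) = 36.3
Total out = 38.55 + 150 + 12.1 + 36.3 = 236.9 mol.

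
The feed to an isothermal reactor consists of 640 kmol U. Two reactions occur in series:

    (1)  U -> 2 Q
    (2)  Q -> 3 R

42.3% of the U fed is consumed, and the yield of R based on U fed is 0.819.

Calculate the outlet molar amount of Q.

Conversion of U: U consumed = 1ξ₁ = 0.423 × 640 → ξ₁ = 270.7 kmol.
Yield of R: 3ξ₂ / 640 = 0.819 → ξ₂ = 174.7 kmol.
Outlet amounts (n = n₀ + Σ ν·ξ):
  U: 640 − 1(270.7) = 369.3
  Q: 0 + 2(270.7) − 1(174.7) = 366.7
  R: 0 + 3(174.7) = 524.2

367 kmol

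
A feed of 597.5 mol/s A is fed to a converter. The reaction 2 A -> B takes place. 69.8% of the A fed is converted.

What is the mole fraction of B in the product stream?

0.536

A reacted = 0.698 × 597.5 = 417.1 mol/s; ν_A = −2, so ξ = 417.1/2 = 208.5 mol/s.
Outlet amounts (n = n₀ + ν ξ):
  A: 597.5 − 2(208.5) = 180.4
  B: 0 + 1(208.5) = 208.5
Total out = 389 mol/s; y_B = 208.5 / 389 = 0.5361.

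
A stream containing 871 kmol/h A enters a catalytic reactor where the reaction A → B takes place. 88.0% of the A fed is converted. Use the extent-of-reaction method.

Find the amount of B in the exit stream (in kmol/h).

766 kmol/h

A reacted = 0.88 × 871 = 766.5 kmol/h; ν_A = −1, so ξ = 766.5/1 = 766.5 kmol/h.
Outlet amounts (n = n₀ + ν ξ):
  A: 871 − 1(766.5) = 104.5
  B: 0 + 1(766.5) = 766.5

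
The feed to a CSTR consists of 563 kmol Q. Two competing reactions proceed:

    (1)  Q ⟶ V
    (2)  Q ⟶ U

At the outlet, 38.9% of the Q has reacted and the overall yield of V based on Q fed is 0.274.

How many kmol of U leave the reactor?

64.7 kmol

Yield of V: 1ξ₁ / 563 = 0.274 → ξ₁ = 154.3 kmol.
Conversion of Q: 1ξ₁ + 1ξ₂ = 0.389 × 563 = 219 → ξ₂ = 64.75 kmol.
Outlet amounts (n = n₀ + Σ ν·ξ):
  Q: 563 − 1(154.3) − 1(64.75) = 344
  V: 0 + 1(154.3) = 154.3
  U: 0 + 1(64.75) = 64.75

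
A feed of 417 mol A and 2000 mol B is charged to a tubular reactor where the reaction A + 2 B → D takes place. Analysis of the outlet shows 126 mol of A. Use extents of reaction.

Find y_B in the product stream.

0.773

For A: n = n₀ − 1ξ → 126 = 417 − 1ξ, giving ξ = 291 mol.
Outlet amounts (n = n₀ + ν ξ):
  A: 417 − 1(291) = 126
  B: 2000 − 2(291) = 1418
  D: 0 + 1(291) = 291
Total out = 1835 mol; y_B = 1418 / 1835 = 0.7728.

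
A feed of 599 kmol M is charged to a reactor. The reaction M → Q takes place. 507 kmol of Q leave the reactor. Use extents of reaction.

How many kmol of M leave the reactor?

For Q: n = n₀ + 1ξ → 507 = 0 + 1ξ, giving ξ = 507 kmol.
Outlet amounts (n = n₀ + ν ξ):
  M: 599 − 1(507) = 92
  Q: 0 + 1(507) = 507

92 kmol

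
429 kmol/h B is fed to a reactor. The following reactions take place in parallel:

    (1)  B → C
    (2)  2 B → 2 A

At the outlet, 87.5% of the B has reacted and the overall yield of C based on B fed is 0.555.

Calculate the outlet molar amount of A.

Yield of C: 1ξ₁ / 429 = 0.555 → ξ₁ = 238.1 kmol/h.
Conversion of B: 1ξ₁ + 2ξ₂ = 0.875 × 429 = 375.4 → ξ₂ = 68.64 kmol/h.
Outlet amounts (n = n₀ + Σ ν·ξ):
  B: 429 − 1(238.1) − 2(68.64) = 53.62
  C: 0 + 1(238.1) = 238.1
  A: 0 + 2(68.64) = 137.3

137 kmol/h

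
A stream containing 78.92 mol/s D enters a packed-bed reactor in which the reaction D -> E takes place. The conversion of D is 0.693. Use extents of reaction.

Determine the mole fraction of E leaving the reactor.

0.693

D reacted = 0.693 × 78.92 = 54.69 mol/s; ν_D = −1, so ξ = 54.69/1 = 54.69 mol/s.
Outlet amounts (n = n₀ + ν ξ):
  D: 78.92 − 1(54.69) = 24.23
  E: 0 + 1(54.69) = 54.69
Total out = 78.92 mol/s; y_E = 54.69 / 78.92 = 0.693.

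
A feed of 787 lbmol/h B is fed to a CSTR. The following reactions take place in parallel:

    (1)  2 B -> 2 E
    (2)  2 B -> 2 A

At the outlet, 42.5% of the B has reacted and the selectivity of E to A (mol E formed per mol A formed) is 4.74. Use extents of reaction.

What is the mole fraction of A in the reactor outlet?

Conversion of B: B consumed = 0.425 × 787 = 334.5 lbmol/h = 2ξ₁ + 2ξ₂.
Selectivity: 2ξ₁ / (2ξ₂) = 4.74 → ξ₁ = 4.74 ξ₂.
Substitute: (2·4.74 + 2) ξ₂ = 334.5 → ξ₂ = 29.14 lbmol/h, ξ₁ = 138.1 lbmol/h.
Outlet amounts (n = n₀ + Σ ν·ξ):
  B: 787 − 2(138.1) − 2(29.14) = 452.5
  E: 0 + 2(138.1) = 276.2
  A: 0 + 2(29.14) = 58.27
Total out = 787 lbmol/h; y_A = 58.27 / 787 = 0.07404.

0.074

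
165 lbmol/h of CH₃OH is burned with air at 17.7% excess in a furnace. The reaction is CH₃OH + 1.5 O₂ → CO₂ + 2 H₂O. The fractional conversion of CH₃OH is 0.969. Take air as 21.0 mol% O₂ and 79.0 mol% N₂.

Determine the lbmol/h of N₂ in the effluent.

1100 lbmol/h

Stoichiometric O₂ = 1.5 × 165 = 247.5 lbmol/h; O₂ fed = 247.5 × 1.177 = 291.3 lbmol/h.
N₂ fed = 291.3 × 79/21 = 1096 lbmol/h.
Fuel reacted = 0.969 × 165 → ξ = 159.9 lbmol/h.
Outlet (n = n₀ + ν ξ):
  CH₃OH: 165 − 1(159.9) = 5.115
  O₂: 291.3 − 1.5(159.9) = 51.48
  N₂: 1096 (inert)
  CO₂: 0 + 1(159.9) = 159.9
  H₂O: 0 + 2(159.9) = 319.8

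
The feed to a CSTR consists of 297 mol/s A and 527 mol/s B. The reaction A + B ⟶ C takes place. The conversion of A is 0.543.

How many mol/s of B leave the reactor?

A reacted = 0.543 × 297 = 161.3 mol/s; ν_A = −1, so ξ = 161.3/1 = 161.3 mol/s.
Outlet amounts (n = n₀ + ν ξ):
  A: 297 − 1(161.3) = 135.7
  B: 527 − 1(161.3) = 365.7
  C: 0 + 1(161.3) = 161.3

366 mol/s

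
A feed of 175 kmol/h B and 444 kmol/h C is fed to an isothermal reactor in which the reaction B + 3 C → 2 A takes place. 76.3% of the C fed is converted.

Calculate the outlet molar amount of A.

226 kmol/h

C reacted = 0.763 × 444 = 338.8 kmol/h; ν_C = −3, so ξ = 338.8/3 = 112.9 kmol/h.
Outlet amounts (n = n₀ + ν ξ):
  B: 175 − 1(112.9) = 62.08
  C: 444 − 3(112.9) = 105.2
  A: 0 + 2(112.9) = 225.8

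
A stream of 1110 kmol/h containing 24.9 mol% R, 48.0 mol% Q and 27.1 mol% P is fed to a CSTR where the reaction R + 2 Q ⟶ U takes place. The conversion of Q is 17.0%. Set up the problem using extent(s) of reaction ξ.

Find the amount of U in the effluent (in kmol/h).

Q reacted = 0.17 × 532.8 = 90.58 kmol/h; ν_Q = −2, so ξ = 90.58/2 = 45.29 kmol/h.
Outlet amounts (n = n₀ + ν ξ):
  R: 276.4 − 1(45.29) = 231.1
  Q: 532.8 − 2(45.29) = 442.2
  U: 0 + 1(45.29) = 45.29
  P: 300.8 (inert)

45.3 kmol/h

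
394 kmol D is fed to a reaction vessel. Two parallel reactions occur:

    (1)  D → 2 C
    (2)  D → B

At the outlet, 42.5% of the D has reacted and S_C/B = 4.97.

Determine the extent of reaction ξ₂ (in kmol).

Conversion of D: D consumed = 0.425 × 394 = 167.4 kmol = 1ξ₁ + 1ξ₂.
Selectivity: 2ξ₁ / (1ξ₂) = 4.97 → ξ₁ = 2.485 ξ₂.
Substitute: (1·2.485 + 1) ξ₂ = 167.4 → ξ₂ = 48.05 kmol, ξ₁ = 119.4 kmol.
Outlet amounts (n = n₀ + Σ ν·ξ):
  D: 394 − 1(119.4) − 1(48.05) = 226.6
  C: 0 + 2(119.4) = 238.8
  B: 0 + 1(48.05) = 48.05

ξ₂ = 48 kmol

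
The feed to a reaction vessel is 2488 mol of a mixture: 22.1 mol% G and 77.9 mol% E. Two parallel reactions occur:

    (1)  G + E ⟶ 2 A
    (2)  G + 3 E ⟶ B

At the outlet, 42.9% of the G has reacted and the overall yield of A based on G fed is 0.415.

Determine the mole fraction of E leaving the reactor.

0.687

Yield of A: 2ξ₁ / 549.8 = 0.415 → ξ₁ = 114.1 mol.
Conversion of G: 1ξ₁ + 1ξ₂ = 0.429 × 549.8 = 235.9 → ξ₂ = 121.8 mol.
Outlet amounts (n = n₀ + Σ ν·ξ):
  G: 549.8 − 1(114.1) − 1(121.8) = 314
  E: 1938 − 1(114.1) − 3(121.8) = 1459
  A: 0 + 2(114.1) = 228.2
  B: 0 + 1(121.8) = 121.8
Total out = 2123 mol; y_E = 1459 / 2123 = 0.6872.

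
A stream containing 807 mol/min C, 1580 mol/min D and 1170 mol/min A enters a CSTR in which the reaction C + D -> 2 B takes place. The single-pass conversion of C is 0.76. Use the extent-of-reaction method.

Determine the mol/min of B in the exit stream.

C reacted = 0.76 × 807 = 613.3 mol/min; ν_C = −1, so ξ = 613.3/1 = 613.3 mol/min.
Outlet amounts (n = n₀ + ν ξ):
  C: 807 − 1(613.3) = 193.7
  D: 1580 − 1(613.3) = 966.7
  B: 0 + 2(613.3) = 1227
  A: 1170 (inert)

1230 mol/min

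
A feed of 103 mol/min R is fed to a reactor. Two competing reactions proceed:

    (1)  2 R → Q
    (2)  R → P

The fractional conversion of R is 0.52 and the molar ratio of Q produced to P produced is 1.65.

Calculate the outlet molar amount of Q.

20.6 mol/min

Conversion of R: R consumed = 0.52 × 103 = 53.56 mol/min = 2ξ₁ + 1ξ₂.
Selectivity: 1ξ₁ / (1ξ₂) = 1.65 → ξ₁ = 1.65 ξ₂.
Substitute: (2·1.65 + 1) ξ₂ = 53.56 → ξ₂ = 12.46 mol/min, ξ₁ = 20.55 mol/min.
Outlet amounts (n = n₀ + Σ ν·ξ):
  R: 103 − 2(20.55) − 1(12.46) = 49.44
  Q: 0 + 1(20.55) = 20.55
  P: 0 + 1(12.46) = 12.46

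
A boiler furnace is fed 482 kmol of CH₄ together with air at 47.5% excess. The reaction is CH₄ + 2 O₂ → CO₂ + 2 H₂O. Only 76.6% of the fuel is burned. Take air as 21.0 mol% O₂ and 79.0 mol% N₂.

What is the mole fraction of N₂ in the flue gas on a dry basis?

Stoichiometric O₂ = 2 × 482 = 964 kmol; O₂ fed = 964 × 1.475 = 1422 kmol.
N₂ fed = 1422 × 79/21 = 5349 kmol.
Fuel reacted = 0.766 × 482 → ξ = 369.2 kmol.
Outlet (n = n₀ + ν ξ):
  CH₄: 482 − 1(369.2) = 112.8
  O₂: 1422 − 2(369.2) = 683.5
  N₂: 5349 (inert)
  CO₂: 0 + 1(369.2) = 369.2
  H₂O: 0 + 2(369.2) = 738.4
Dry total = 6515 kmol; y_N₂ (dry) = 5349 / 6515 = 0.8211.

0.821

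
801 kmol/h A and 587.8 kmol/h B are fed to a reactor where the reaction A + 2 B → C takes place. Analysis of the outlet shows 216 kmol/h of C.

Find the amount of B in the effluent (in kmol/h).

156 kmol/h

For C: n = n₀ + 1ξ → 216 = 0 + 1ξ, giving ξ = 216 kmol/h.
Outlet amounts (n = n₀ + ν ξ):
  A: 801 − 1(216) = 585
  B: 587.8 − 2(216) = 155.8
  C: 0 + 1(216) = 216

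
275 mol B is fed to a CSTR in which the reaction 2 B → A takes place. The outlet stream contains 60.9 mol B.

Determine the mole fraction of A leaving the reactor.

0.637

For B: n = n₀ − 2ξ → 60.9 = 275 − 2ξ, giving ξ = 107 mol.
Outlet amounts (n = n₀ + ν ξ):
  B: 275 − 2(107) = 60.9
  A: 0 + 1(107) = 107
Total out = 167.9 mol; y_A = 107 / 167.9 = 0.6374.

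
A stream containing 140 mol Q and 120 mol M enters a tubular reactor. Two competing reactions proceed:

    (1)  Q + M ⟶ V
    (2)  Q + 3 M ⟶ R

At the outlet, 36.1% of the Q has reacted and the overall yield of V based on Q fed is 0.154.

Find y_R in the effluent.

Yield of V: 1ξ₁ / 140 = 0.154 → ξ₁ = 21.56 mol.
Conversion of Q: 1ξ₁ + 1ξ₂ = 0.361 × 140 = 50.54 → ξ₂ = 28.98 mol.
Outlet amounts (n = n₀ + Σ ν·ξ):
  Q: 140 − 1(21.56) − 1(28.98) = 89.46
  M: 120 − 1(21.56) − 3(28.98) = 11.5
  V: 0 + 1(21.56) = 21.56
  R: 0 + 1(28.98) = 28.98
Total out = 151.5 mol; y_R = 28.98 / 151.5 = 0.1913.

0.191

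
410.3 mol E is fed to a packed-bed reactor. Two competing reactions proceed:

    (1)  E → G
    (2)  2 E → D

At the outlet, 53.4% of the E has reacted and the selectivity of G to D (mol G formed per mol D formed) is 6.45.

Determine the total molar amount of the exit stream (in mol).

384 mol

Conversion of E: E consumed = 0.534 × 410.3 = 219.1 mol = 1ξ₁ + 2ξ₂.
Selectivity: 1ξ₁ / (1ξ₂) = 6.45 → ξ₁ = 6.45 ξ₂.
Substitute: (1·6.45 + 2) ξ₂ = 219.1 → ξ₂ = 25.93 mol, ξ₁ = 167.2 mol.
Outlet amounts (n = n₀ + Σ ν·ξ):
  E: 410.3 − 1(167.2) − 2(25.93) = 191.2
  G: 0 + 1(167.2) = 167.2
  D: 0 + 1(25.93) = 25.93
Total out = 191.2 + 167.2 + 25.93 = 384.4 mol.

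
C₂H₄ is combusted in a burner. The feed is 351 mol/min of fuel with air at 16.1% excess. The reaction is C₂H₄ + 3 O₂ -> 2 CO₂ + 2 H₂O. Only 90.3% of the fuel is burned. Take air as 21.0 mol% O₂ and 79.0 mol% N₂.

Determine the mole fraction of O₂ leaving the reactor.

Stoichiometric O₂ = 3 × 351 = 1053 mol/min; O₂ fed = 1053 × 1.161 = 1223 mol/min.
N₂ fed = 1223 × 79/21 = 4599 mol/min.
Fuel reacted = 0.903 × 351 → ξ = 317 mol/min.
Outlet (n = n₀ + ν ξ):
  C₂H₄: 351 − 1(317) = 34.05
  O₂: 1223 − 3(317) = 271.7
  N₂: 4599 (inert)
  CO₂: 0 + 2(317) = 633.9
  H₂O: 0 + 2(317) = 633.9
Total out = 6173 mol/min; y_O₂ = 271.7 / 6173 = 0.04401.

0.044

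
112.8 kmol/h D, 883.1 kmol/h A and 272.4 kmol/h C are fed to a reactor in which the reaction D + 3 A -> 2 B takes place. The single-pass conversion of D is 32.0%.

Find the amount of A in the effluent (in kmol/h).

775 kmol/h

D reacted = 0.32 × 112.8 = 36.1 kmol/h; ν_D = −1, so ξ = 36.1/1 = 36.1 kmol/h.
Outlet amounts (n = n₀ + ν ξ):
  D: 112.8 − 1(36.1) = 76.7
  A: 883.1 − 3(36.1) = 774.8
  B: 0 + 2(36.1) = 72.19
  C: 272.4 (inert)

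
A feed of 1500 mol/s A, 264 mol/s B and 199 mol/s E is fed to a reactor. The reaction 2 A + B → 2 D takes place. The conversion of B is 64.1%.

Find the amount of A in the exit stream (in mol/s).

1160 mol/s

B reacted = 0.641 × 264 = 169.2 mol/s; ν_B = −1, so ξ = 169.2/1 = 169.2 mol/s.
Outlet amounts (n = n₀ + ν ξ):
  A: 1500 − 2(169.2) = 1162
  B: 264 − 1(169.2) = 94.78
  D: 0 + 2(169.2) = 338.4
  E: 199 (inert)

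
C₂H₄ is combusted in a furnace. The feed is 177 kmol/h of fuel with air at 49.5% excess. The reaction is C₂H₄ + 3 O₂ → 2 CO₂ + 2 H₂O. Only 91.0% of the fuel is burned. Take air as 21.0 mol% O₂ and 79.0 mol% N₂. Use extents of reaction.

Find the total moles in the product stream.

Stoichiometric O₂ = 3 × 177 = 531 kmol/h; O₂ fed = 531 × 1.495 = 793.8 kmol/h.
N₂ fed = 793.8 × 79/21 = 2986 kmol/h.
Fuel reacted = 0.91 × 177 → ξ = 161.1 kmol/h.
Outlet (n = n₀ + ν ξ):
  C₂H₄: 177 − 1(161.1) = 15.93
  O₂: 793.8 − 3(161.1) = 310.6
  N₂: 2986 (inert)
  CO₂: 0 + 2(161.1) = 322.1
  H₂O: 0 + 2(161.1) = 322.1
Total out = 15.93 + 310.6 + 2986 + 322.1 + 322.1 = 3957 kmol/h.

3960 kmol/h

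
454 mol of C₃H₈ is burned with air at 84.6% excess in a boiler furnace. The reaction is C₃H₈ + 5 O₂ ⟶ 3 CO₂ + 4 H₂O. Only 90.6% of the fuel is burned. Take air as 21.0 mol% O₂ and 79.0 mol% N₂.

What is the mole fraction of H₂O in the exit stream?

0.079

Stoichiometric O₂ = 5 × 454 = 2270 mol; O₂ fed = 2270 × 1.846 = 4190 mol.
N₂ fed = 4190 × 79/21 = 15760 mol.
Fuel reacted = 0.906 × 454 → ξ = 411.3 mol.
Outlet (n = n₀ + ν ξ):
  C₃H₈: 454 − 1(411.3) = 42.68
  O₂: 4190 − 5(411.3) = 2134
  N₂: 15760 (inert)
  CO₂: 0 + 3(411.3) = 1234
  H₂O: 0 + 4(411.3) = 1645
Total out = 20820 mol; y_H₂O = 1645 / 20820 = 0.07903.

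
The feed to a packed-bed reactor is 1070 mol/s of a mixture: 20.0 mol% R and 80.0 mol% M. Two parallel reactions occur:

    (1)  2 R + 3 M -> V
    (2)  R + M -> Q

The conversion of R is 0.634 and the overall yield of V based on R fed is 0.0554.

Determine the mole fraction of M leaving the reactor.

Yield of V: 1ξ₁ / 214 = 0.0554 → ξ₁ = 11.86 mol/s.
Conversion of R: 2ξ₁ + 1ξ₂ = 0.634 × 214 = 135.7 → ξ₂ = 112 mol/s.
Outlet amounts (n = n₀ + Σ ν·ξ):
  R: 214 − 2(11.86) − 1(112) = 78.32
  M: 856 − 3(11.86) − 1(112) = 708.5
  V: 0 + 1(11.86) = 11.86
  Q: 0 + 1(112) = 112
Total out = 910.6 mol/s; y_M = 708.5 / 910.6 = 0.778.

0.778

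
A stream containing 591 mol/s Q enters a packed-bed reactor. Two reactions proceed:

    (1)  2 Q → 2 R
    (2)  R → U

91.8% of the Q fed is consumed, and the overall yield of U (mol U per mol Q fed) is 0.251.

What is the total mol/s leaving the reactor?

591 mol/s

Conversion of Q: Q consumed = 2ξ₁ = 0.918 × 591 → ξ₁ = 271.3 mol/s.
Yield of U: 1ξ₂ / 591 = 0.251 → ξ₂ = 148.3 mol/s.
Outlet amounts (n = n₀ + Σ ν·ξ):
  Q: 591 − 2(271.3) = 48.46
  R: 0 + 2(271.3) − 1(148.3) = 394.2
  U: 0 + 1(148.3) = 148.3
Total out = 48.46 + 394.2 + 148.3 = 591 mol/s.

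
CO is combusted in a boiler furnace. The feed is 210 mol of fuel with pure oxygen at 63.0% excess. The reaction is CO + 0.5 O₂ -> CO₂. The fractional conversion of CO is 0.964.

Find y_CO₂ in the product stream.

0.723

Stoichiometric O₂ = 0.5 × 210 = 105 mol; O₂ fed = 105 × 1.630 = 171.1 mol.
Fuel reacted = 0.964 × 210 → ξ = 202.4 mol.
Outlet (n = n₀ + ν ξ):
  CO: 210 − 1(202.4) = 7.56
  O₂: 171.1 − 0.5(202.4) = 69.93
  CO₂: 0 + 1(202.4) = 202.4
Total out = 279.9 mol; y_CO₂ = 202.4 / 279.9 = 0.7232.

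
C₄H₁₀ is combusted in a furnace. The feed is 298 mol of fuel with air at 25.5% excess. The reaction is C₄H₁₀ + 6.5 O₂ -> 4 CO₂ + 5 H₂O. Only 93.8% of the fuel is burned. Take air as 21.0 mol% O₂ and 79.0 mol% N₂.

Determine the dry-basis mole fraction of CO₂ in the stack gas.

0.103

Stoichiometric O₂ = 6.5 × 298 = 1937 mol; O₂ fed = 1937 × 1.255 = 2431 mol.
N₂ fed = 2431 × 79/21 = 9145 mol.
Fuel reacted = 0.938 × 298 → ξ = 279.5 mol.
Outlet (n = n₀ + ν ξ):
  C₄H₁₀: 298 − 1(279.5) = 18.48
  O₂: 2431 − 6.5(279.5) = 614
  N₂: 9145 (inert)
  CO₂: 0 + 4(279.5) = 1118
  H₂O: 0 + 5(279.5) = 1398
Dry total = 10900 mol; y_CO₂ (dry) = 1118 / 10900 = 0.1026.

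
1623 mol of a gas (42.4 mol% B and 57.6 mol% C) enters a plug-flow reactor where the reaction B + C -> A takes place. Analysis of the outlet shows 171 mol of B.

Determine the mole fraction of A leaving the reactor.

For B: n = n₀ − 1ξ → 171 = 688.2 − 1ξ, giving ξ = 517.2 mol.
Outlet amounts (n = n₀ + ν ξ):
  B: 688.2 − 1(517.2) = 171
  C: 934.8 − 1(517.2) = 417.7
  A: 0 + 1(517.2) = 517.2
Total out = 1106 mol; y_A = 517.2 / 1106 = 0.4677.

0.468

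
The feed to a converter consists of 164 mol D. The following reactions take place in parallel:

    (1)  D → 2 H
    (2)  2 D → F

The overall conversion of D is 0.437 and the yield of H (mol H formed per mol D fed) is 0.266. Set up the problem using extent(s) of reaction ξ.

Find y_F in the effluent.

0.155

Yield of H: 2ξ₁ / 164 = 0.266 → ξ₁ = 21.81 mol.
Conversion of D: 1ξ₁ + 2ξ₂ = 0.437 × 164 = 71.67 → ξ₂ = 24.93 mol.
Outlet amounts (n = n₀ + Σ ν·ξ):
  D: 164 − 1(21.81) − 2(24.93) = 92.33
  H: 0 + 2(21.81) = 43.62
  F: 0 + 1(24.93) = 24.93
Total out = 160.9 mol; y_F = 24.93 / 160.9 = 0.1549.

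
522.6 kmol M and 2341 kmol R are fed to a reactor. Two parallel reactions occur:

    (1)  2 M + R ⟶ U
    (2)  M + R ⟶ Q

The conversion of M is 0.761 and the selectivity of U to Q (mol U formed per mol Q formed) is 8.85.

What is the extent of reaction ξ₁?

ξ₁ = 188 kmol

Conversion of M: M consumed = 0.761 × 522.6 = 397.7 kmol = 2ξ₁ + 1ξ₂.
Selectivity: 1ξ₁ / (1ξ₂) = 8.85 → ξ₁ = 8.85 ξ₂.
Substitute: (2·8.85 + 1) ξ₂ = 397.7 → ξ₂ = 21.27 kmol, ξ₁ = 188.2 kmol.
Outlet amounts (n = n₀ + Σ ν·ξ):
  M: 522.6 − 2(188.2) − 1(21.27) = 124.9
  R: 2341 − 1(188.2) − 1(21.27) = 2132
  U: 0 + 1(188.2) = 188.2
  Q: 0 + 1(21.27) = 21.27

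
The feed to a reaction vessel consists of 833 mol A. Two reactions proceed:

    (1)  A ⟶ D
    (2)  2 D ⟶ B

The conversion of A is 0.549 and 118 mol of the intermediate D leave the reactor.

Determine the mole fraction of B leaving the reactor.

0.256

Conversion of A: A consumed = 1ξ₁ = 0.549 × 833 → ξ₁ = 457.3 mol.
D balance: n_D = 0 + 1ξ₁ − 2ξ₂ = 118 → ξ₂ = (1·457.3 − 118)/2 = 169.7 mol.
Outlet amounts (n = n₀ + Σ ν·ξ):
  A: 833 − 1(457.3) = 375.7
  D: 0 + 1(457.3) − 2(169.7) = 118
  B: 0 + 1(169.7) = 169.7
Total out = 663.3 mol; y_B = 169.7 / 663.3 = 0.2558.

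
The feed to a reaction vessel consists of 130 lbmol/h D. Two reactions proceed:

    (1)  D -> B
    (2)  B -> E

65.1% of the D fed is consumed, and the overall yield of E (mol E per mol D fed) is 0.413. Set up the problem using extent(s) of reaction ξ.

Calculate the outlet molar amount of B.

30.9 lbmol/h

Conversion of D: D consumed = 1ξ₁ = 0.651 × 130 → ξ₁ = 84.63 lbmol/h.
Yield of E: 1ξ₂ / 130 = 0.413 → ξ₂ = 53.69 lbmol/h.
Outlet amounts (n = n₀ + Σ ν·ξ):
  D: 130 − 1(84.63) = 45.37
  B: 0 + 1(84.63) − 1(53.69) = 30.94
  E: 0 + 1(53.69) = 53.69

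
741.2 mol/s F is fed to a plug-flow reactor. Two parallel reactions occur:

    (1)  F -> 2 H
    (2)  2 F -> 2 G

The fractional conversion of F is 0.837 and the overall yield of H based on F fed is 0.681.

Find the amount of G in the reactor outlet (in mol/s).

Yield of H: 2ξ₁ / 741.2 = 0.681 → ξ₁ = 252.4 mol/s.
Conversion of F: 1ξ₁ + 2ξ₂ = 0.837 × 741.2 = 620.4 → ξ₂ = 184 mol/s.
Outlet amounts (n = n₀ + Σ ν·ξ):
  F: 741.2 − 1(252.4) − 2(184) = 120.8
  H: 0 + 2(252.4) = 504.8
  G: 0 + 2(184) = 368

368 mol/s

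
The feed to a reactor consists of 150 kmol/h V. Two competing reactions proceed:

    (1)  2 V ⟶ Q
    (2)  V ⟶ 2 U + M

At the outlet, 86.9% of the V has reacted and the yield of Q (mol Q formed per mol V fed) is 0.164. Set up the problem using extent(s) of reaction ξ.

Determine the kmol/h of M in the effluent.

81.1 kmol/h

Yield of Q: 1ξ₁ / 150 = 0.164 → ξ₁ = 24.6 kmol/h.
Conversion of V: 2ξ₁ + 1ξ₂ = 0.869 × 150 = 130.3 → ξ₂ = 81.15 kmol/h.
Outlet amounts (n = n₀ + Σ ν·ξ):
  V: 150 − 2(24.6) − 1(81.15) = 19.65
  Q: 0 + 1(24.6) = 24.6
  U: 0 + 2(81.15) = 162.3
  M: 0 + 1(81.15) = 81.15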